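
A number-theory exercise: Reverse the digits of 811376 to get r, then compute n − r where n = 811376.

138258

Reverse of 811376 is 673118.
811376 − 673118 = 138258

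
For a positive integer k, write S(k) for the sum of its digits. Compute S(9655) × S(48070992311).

1100

S(9655) = 9+6+5+5 = 25.
S(48070992311) = 4+8+0+7+0+9+9+2+3+1+1 = 44.
25 · 44 = 1100.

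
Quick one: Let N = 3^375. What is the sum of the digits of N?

3^375 = 83266540232297928119031621985612918439319448875263705936508585210294951933458921846613656234575064901218562922501808987731391077283818788430582289558182060669820278968284736623307
Sum of its 179 digits: 828.

828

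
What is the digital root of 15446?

2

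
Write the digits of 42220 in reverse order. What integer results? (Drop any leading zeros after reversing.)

Reversing 42220 gives 2224.

2224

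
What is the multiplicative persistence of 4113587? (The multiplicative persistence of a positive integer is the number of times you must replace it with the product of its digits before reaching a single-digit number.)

2

4113587 → 3360 → 0 (2 steps)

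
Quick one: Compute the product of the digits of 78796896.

9144576

7×8×7×9×6×8×9×6 = 9144576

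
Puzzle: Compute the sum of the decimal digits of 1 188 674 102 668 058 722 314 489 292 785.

1+1+8+8+6+7+4+1+0+2+6+6+8+0+5+8+7+2+2+3+1+4+4+8+9+2+9+2+7+8+5 = 144

144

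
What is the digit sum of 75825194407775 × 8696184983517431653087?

176

75825194407775 × 8696184983517431653087 = 659389916981182889130883166215551425
Sum of its 36 digits: 176.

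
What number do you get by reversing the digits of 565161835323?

323538161565

Reversing 565161835323 gives 323538161565.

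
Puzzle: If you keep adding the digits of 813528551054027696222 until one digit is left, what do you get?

2

8+1+3+5+2+8+5+5+1+0+5+4+0+2+7+6+9+6+2+2+2 = 83
8+3 = 11
1+1 = 2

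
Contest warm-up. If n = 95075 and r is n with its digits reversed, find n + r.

152134

Reverse of 95075 is 57059.
95075 + 57059 = 152134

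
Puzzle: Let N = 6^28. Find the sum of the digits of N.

6^28 = 6140942214464815497216
Sum of its 22 digits: 90.

90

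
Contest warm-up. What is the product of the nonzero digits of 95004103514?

10800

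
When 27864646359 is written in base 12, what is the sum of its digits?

55

27864646359 in base 12 is 5497992073.
Digit sum: 5+4+9+7+9+9+2+0+7+3 = 55.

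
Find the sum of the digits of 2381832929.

2+3+8+1+8+3+2+9+2+9 = 47

47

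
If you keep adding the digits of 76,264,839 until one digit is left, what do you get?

9

7+6+2+6+4+8+3+9 = 45
4+5 = 9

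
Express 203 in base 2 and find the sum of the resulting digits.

5

203 in base 2 is 11001011.
Digit sum: 1+1+0+0+1+0+1+1 = 5.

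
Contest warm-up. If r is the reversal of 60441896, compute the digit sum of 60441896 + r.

Reversal of 60441896 is 69814406; 60441896 + 69814406 = 130256302.
Digit sum of 130256302: 1+3+0+2+5+6+3+0+2 = 22.

22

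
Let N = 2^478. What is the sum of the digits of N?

2^478 = 780437137578998057845399307448291576437149535666242787714789239906342934704941405030076525765872992789956732780351655723861993919822071326572544
Sum of its 144 digits: 709.

709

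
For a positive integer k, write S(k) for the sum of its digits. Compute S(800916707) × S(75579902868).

S(800916707) = 8+0+0+9+1+6+7+0+7 = 38.
S(75579902868) = 7+5+5+7+9+9+0+2+8+6+8 = 66.
38 · 66 = 2508.

2508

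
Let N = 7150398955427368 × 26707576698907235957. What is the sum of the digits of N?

173

7150398955427368 × 26707576698907235957 = 190969828529862613267529812551471176
Sum of its 36 digits: 173.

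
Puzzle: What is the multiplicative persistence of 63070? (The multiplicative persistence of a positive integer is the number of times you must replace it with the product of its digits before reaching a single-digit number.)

63070 → 0 (1 step)

1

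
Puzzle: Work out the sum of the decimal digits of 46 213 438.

31

4+6+2+1+3+4+3+8 = 31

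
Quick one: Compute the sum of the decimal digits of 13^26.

13^26 = 91733330193268616658399616009
Sum of its 29 digits: 133.

133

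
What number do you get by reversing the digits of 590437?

734095

Reversing 590437 gives 734095.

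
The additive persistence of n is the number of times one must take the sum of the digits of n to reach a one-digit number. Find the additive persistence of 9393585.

9393585 → 42 → 6 (2 steps)

2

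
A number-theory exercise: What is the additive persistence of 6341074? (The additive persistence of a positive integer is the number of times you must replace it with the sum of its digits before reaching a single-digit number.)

2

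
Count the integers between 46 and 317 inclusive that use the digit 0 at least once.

54

The integers in [46, 317] that use the digit 0 at least once: 50, 60, 70, 80, 90, 100, …, 309, 310.
54 qualify.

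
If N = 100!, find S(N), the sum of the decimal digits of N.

100! = 93326215443944152681699238856266700490715968264381621468592963895217599993229915608941463976156518286253697920827223758251185210916864000000000000000000000000
Sum of its 158 digits: 648.

648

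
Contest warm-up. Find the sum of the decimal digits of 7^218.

7^218 = 17036199732716516435604150035499303369543905376372645552843821520365466514648424538308894169264558219481834875287897870079560846802179141437300455448402596336434323635444629340595790449
Sum of its 185 digits: 832.

832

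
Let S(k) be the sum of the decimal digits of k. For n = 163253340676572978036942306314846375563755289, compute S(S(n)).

First digit sum: 208.
2+0+8 = 10.

10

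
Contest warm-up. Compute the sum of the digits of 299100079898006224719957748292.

146

2+9+9+1+0+0+0+7+9+8+9+8+0+0+6+2+2+4+7+1+9+9+5+7+7+4+8+2+9+2 = 146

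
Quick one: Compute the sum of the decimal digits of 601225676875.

55

6+0+1+2+2+5+6+7+6+8+7+5 = 55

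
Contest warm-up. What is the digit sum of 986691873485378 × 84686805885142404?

986691873485378 × 84686805885142404 = 83559783158303693941401341768712
Sum of its 32 digits: 144.

144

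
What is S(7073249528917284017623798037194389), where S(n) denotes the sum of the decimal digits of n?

7+0+7+3+2+4+9+5+2+8+9+1+7+2+8+4+0+1+7+6+2+3+7+9+8+0+3+7+1+9+4+3+8+9 = 165

165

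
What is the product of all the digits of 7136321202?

7×1×3×6×3×2×1×2×0×2 = 0

0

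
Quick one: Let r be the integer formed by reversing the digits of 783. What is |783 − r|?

Reverse of 783 is 387.
|783 − 387| = 396

396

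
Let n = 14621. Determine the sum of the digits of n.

1+4+6+2+1 = 14

14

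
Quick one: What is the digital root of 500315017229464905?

9

5+0+0+3+1+5+0+1+7+2+2+9+4+6+4+9+0+5 = 63
6+3 = 9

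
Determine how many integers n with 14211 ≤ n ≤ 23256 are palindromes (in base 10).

The integers in [14211, 23256] that are palindromes (in base 10): 14241, 14341, 14441, 14541, 14641, 14741, …, 23132, 23232.
91 qualify.

91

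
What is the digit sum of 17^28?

145

17^28 = 28351092476867700887730107366063041
Sum of its 35 digits: 145.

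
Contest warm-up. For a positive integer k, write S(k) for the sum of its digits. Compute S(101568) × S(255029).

S(101568) = 1+0+1+5+6+8 = 21.
S(255029) = 2+5+5+0+2+9 = 23.
21 · 23 = 483.

483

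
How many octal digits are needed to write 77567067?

77567067 in base 8 is 447712133, which has 9 digits.

9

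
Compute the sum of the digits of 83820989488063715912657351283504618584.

182

8+3+8+2+0+9+8+9+4+8+8+0+6+3+7+1+5+9+1+2+6+5+7+3+5+1+2+8+3+5+0+4+6+1+8+5+8+4 = 182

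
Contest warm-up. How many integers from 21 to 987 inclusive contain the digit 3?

268

The integers in [21, 987] that contain the digit 3: 23, 30, 31, 32, 33, 34, …, 973, 983.
268 qualify.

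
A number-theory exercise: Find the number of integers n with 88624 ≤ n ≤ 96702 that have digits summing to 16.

The integers in [88624, 96702] that have digits summing to 16: 90007, 90016, 90025, 90034, 90043, 90052, …, 96010, 96100.
119 qualify.

119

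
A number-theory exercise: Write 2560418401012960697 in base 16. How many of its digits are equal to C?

2560418401012960697 in base 16 is 23886EF854C04DB9.
The digit C appears 1 time.

1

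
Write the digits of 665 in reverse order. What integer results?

566

Reversing 665 gives 566.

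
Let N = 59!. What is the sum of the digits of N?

59! = 138683118545689835737939019720389406345902876772687432540821294940160000000000000
Sum of its 81 digits: 324.

324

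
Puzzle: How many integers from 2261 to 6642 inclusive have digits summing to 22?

The integers in [2261, 6642] that have digits summing to 22: 2299, 2389, 2398, 2479, 2488, 2497, …, 6628, 6637.
235 qualify.

235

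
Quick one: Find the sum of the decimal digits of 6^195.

684

6^195 = 54890075078707227468746771028648885332174478569250183834295149040009378800105419112534997343204359220269137791496415873322333492864917083639919700606976
Sum of its 152 digits: 684.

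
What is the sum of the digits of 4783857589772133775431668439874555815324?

4+7+8+3+8+5+7+5+8+9+7+7+2+1+3+3+7+7+5+4+3+1+6+6+8+4+3+9+8+7+4+5+5+5+8+1+5+3+2+4 = 207

207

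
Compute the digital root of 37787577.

6

3+7+7+8+7+5+7+7 = 51
5+1 = 6
(Equivalently, 37787577 mod 9 = 6.)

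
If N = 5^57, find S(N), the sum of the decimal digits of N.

215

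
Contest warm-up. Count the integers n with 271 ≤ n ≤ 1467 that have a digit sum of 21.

31

The integers in [271, 1467] that have a digit sum of 21: 399, 489, 498, 579, 588, 597, …, 1389, 1398.
31 qualify.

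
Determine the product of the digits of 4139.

108

4×1×3×9 = 108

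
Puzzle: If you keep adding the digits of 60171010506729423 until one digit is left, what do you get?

9

6+0+1+7+1+0+1+0+5+0+6+7+2+9+4+2+3 = 54
5+4 = 9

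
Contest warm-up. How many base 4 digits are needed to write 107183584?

14

107183584 in base 4 is 12120313313200, which has 14 digits.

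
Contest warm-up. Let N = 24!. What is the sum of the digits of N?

24! = 620448401733239439360000
Sum of its 24 digits: 81.

81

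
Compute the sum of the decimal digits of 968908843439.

71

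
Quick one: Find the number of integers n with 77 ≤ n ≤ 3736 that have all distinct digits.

2033

The integers in [77, 3736] that have all distinct digits: 78, 79, 80, 81, 82, 83, …, 3728, 3729.
2033 qualify.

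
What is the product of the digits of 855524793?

1512000

8×5×5×5×2×4×7×9×3 = 1512000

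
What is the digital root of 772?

7

7+7+2 = 16
1+6 = 7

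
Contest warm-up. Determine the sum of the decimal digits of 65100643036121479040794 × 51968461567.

157

65100643036121479040794 × 51968461567 = 3383180265609665276274699014164198
Sum of its 34 digits: 157.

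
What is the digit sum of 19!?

19! = 121645100408832000
Sum of its 18 digits: 45.

45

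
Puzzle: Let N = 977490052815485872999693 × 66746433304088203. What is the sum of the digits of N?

211

977490052815485872999693 × 66746433304088203 = 65243974615658482795656707537431863921679
Sum of its 41 digits: 211.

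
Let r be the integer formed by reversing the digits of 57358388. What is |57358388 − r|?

Reverse of 57358388 is 88385375.
|57358388 − 88385375| = 31026987

31026987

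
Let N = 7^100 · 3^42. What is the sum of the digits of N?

486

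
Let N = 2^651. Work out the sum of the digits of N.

908

2^651 = 9343878384890255807777119448474196633381331982845050737826186276657715542443371287564109437577976626746659450006721346172290467269376897020421450382791094657540085093089822617769726345721044533248
Sum of its 196 digits: 908.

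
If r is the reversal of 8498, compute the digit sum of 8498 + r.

Reversal of 8498 is 8948; 8498 + 8948 = 17446.
Digit sum of 17446: 1+7+4+4+6 = 22.

22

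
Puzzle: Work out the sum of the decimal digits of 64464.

24

6+4+4+6+4 = 24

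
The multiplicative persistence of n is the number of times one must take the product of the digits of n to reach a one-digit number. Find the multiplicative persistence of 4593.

2

4593 → 540 → 0 (2 steps)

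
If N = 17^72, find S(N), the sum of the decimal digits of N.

17^72 = 39113109086909429677722020301913236473480554918622319095658263304421436792355981439762561
Sum of its 89 digits: 379.

379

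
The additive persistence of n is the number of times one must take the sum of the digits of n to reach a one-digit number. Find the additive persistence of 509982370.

509982370 → 43 → 7 (2 steps)

2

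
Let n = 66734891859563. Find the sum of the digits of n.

6+6+7+3+4+8+9+1+8+5+9+5+6+3 = 80

80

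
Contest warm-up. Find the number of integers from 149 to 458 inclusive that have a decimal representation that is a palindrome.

The integers in [149, 458] that have a decimal representation that is a palindrome: 151, 161, 171, 181, 191, 202, …, 444, 454.
31 qualify.

31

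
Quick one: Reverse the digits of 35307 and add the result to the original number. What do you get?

105660

Reverse of 35307 is 70353.
35307 + 70353 = 105660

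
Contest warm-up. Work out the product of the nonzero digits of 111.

1

1×1×1 = 1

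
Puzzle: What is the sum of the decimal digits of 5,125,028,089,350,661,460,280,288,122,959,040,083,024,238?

5+1+2+5+0+2+8+0+8+9+3+5+0+6+6+1+4+6+0+2+8+0+2+8+8+1+2+2+9+5+9+0+4+0+0+8+3+0+2+4+2+3+8 = 161

161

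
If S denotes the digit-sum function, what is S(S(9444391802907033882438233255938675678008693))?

First digit sum: 204.
2+0+4 = 6.

6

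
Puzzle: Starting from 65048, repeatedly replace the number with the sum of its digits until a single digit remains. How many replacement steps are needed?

2

65048 → 23 → 5 (2 steps)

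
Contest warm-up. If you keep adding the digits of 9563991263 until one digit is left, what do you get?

8

9+5+6+3+9+9+1+2+6+3 = 53
5+3 = 8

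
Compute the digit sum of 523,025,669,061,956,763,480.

93

5+2+3+0+2+5+6+6+9+0+6+1+9+5+6+7+6+3+4+8+0 = 93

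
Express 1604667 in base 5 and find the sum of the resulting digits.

1604667 in base 5 is 402322132.
Digit sum: 4+0+2+3+2+2+1+3+2 = 19.

19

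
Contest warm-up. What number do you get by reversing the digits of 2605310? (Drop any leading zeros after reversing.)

135062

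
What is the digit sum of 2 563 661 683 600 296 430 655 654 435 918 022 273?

153

2+5+6+3+6+6+1+6+8+3+6+0+0+2+9+6+4+3+0+6+5+5+6+5+4+4+3+5+9+1+8+0+2+2+2+7+3 = 153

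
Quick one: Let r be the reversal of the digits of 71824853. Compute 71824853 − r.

35982036

Reverse of 71824853 is 35842817.
71824853 − 35842817 = 35982036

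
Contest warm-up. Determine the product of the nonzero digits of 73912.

7×3×9×1×2 = 378

378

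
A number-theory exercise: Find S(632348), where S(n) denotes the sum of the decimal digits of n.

6+3+2+3+4+8 = 26

26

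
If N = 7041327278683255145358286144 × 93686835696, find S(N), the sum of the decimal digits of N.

7041327278683255145358286144 × 93686835696 = 659679671839760928029628351025081396224
Sum of its 39 digits: 186.

186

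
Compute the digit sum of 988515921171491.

71

9+8+8+5+1+5+9+2+1+1+7+1+4+9+1 = 71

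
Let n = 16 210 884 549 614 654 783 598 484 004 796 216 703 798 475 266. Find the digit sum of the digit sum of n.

First digit sum: 229.
2+2+9 = 13.

13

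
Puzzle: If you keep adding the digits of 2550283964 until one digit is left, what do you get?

2+5+5+0+2+8+3+9+6+4 = 44
4+4 = 8

8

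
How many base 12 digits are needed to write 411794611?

411794611 in base 12 is B5AAB097, which has 8 digits.

8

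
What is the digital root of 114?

1+1+4 = 6

6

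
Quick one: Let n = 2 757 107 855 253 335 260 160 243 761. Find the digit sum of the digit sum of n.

First digit sum: 106.
1+0+6 = 7.

7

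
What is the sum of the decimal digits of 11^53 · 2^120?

11^53 · 2^120 = 20768818597678666228047678823582780321792147770887174061388745576779315760190664520190918656
Sum of its 92 digits: 455.

455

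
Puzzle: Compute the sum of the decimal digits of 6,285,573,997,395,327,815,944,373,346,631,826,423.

6+2+8+5+5+7+3+9+9+7+3+9+5+3+2+7+8+1+5+9+4+4+3+7+3+3+4+6+6+3+1+8+2+6+4+2+3 = 182

182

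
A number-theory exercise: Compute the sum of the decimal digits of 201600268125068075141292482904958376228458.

172

2+0+1+6+0+0+2+6+8+1+2+5+0+6+8+0+7+5+1+4+1+2+9+2+4+8+2+9+0+4+9+5+8+3+7+6+2+2+8+4+5+8 = 172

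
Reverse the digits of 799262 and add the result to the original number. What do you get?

1062259

Reverse of 799262 is 262997.
799262 + 262997 = 1062259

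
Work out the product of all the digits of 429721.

1008

4×2×9×7×2×1 = 1008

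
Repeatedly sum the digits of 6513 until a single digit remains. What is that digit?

6

6+5+1+3 = 15
1+5 = 6
(Equivalently, 6513 mod 9 = 6.)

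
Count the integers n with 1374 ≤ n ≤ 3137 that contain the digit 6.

492

The integers in [1374, 3137] that contain the digit 6: 1376, 1386, 1396, 1406, 1416, 1426, …, 3126, 3136.
492 qualify.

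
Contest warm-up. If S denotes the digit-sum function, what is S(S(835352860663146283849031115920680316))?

11

First digit sum: 146.
1+4+6 = 11.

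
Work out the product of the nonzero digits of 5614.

120

5×6×1×4 = 120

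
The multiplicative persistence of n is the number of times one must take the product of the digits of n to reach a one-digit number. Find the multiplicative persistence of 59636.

2

59636 → 4860 → 0 (2 steps)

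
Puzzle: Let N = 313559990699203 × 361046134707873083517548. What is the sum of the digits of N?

313559990699203 × 361046134707873083517548 = 113209622640983877515180499319240114244
Sum of its 39 digits: 155.

155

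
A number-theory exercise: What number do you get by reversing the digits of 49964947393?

39374946994

Reversing 49964947393 gives 39374946994.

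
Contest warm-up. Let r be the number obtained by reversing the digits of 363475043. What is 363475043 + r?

704049406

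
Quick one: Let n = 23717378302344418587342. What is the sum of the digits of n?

2+3+7+1+7+3+7+8+3+0+2+3+4+4+4+1+8+5+8+7+3+4+2 = 96

96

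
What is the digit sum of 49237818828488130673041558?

123

4+9+2+3+7+8+1+8+8+2+8+4+8+8+1+3+0+6+7+3+0+4+1+5+5+8 = 123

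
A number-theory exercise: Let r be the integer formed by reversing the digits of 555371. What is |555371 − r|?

Reverse of 555371 is 173555.
|555371 − 173555| = 381816

381816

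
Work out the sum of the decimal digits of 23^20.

115

23^20 = 1716155831334586342923895201
Sum of its 28 digits: 115.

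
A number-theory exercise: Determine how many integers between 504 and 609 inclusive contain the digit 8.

The integers in [504, 609] that contain the digit 8: 508, 518, 528, 538, 548, 558, …, 598, 608.
20 qualify.

20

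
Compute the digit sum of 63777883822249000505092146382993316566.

169

6+3+7+7+7+8+8+3+8+2+2+2+4+9+0+0+0+5+0+5+0+9+2+1+4+6+3+8+2+9+9+3+3+1+6+5+6+6 = 169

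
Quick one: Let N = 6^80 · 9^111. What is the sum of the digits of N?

810

6^80 · 9^111 = 1489424791672465184045535325255218561198235852659479721870900189339865926779385176286904844993065534082141799372821603057212963706767343167753616629591425441717848899584
Sum of its 169 digits: 810.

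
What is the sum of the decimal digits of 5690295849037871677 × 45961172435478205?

193

5690295849037871677 × 45961172435478205 = 261532668726515476918488778920299785
Sum of its 36 digits: 193.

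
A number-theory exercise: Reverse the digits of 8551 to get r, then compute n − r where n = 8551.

Reverse of 8551 is 1558.
8551 − 1558 = 6993

6993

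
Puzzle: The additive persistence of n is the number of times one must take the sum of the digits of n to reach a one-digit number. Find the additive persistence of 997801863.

997801863 → 51 → 6 (2 steps)

2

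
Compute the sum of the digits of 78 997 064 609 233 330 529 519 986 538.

7+8+9+9+7+0+6+4+6+0+9+2+3+3+3+3+0+5+2+9+5+1+9+9+8+6+5+3+8 = 149

149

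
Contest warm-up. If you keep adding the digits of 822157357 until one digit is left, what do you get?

8+2+2+1+5+7+3+5+7 = 40
4+0 = 4

4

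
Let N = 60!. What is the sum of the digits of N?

288

60! = 8320987112741390144276341183223364380754172606361245952449277696409600000000000000
Sum of its 82 digits: 288.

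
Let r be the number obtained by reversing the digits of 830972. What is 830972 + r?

1110010

Reverse of 830972 is 279038.
830972 + 279038 = 1110010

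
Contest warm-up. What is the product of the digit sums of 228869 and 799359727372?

S(228869) = 2+2+8+8+6+9 = 35.
S(799359727372) = 7+9+9+3+5+9+7+2+7+3+7+2 = 70.
35 · 70 = 2450.

2450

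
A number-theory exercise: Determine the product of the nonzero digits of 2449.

288

2×4×4×9 = 288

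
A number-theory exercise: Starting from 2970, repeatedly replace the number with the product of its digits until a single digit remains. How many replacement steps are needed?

1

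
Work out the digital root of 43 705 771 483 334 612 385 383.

8

4+3+7+0+5+7+7+1+4+8+3+3+3+4+6+1+2+3+8+5+3+8+3 = 98
9+8 = 17
1+7 = 8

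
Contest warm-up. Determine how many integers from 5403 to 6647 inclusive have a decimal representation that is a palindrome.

12

The integers in [5403, 6647] that have a decimal representation that is a palindrome: 5445, 5555, 5665, 5775, 5885, 5995, …, 6446, 6556.
12 qualify.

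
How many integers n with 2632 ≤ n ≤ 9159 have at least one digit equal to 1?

1768

The integers in [2632, 9159] that have at least one digit equal to 1: 2641, 2651, 2661, 2671, 2681, 2691, …, 9158, 9159.
1768 qualify.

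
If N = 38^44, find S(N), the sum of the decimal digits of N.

310

38^44 = 3239501990556567120686789724082439003746400256703927254793259094900736
Sum of its 70 digits: 310.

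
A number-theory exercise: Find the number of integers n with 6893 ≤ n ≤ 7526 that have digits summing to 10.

10

The integers in [6893, 7526] that have digits summing to 10: 7003, 7012, 7021, 7030, 7102, 7111, 7120, 7201, 7210, 7300.
10 qualify.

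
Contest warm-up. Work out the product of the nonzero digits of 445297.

4×4×5×2×9×7 = 10080

10080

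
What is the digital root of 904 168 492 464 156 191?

9+0+4+1+6+8+4+9+2+4+6+4+1+5+6+1+9+1 = 80
8+0 = 8
(Equivalently, 904 168 492 464 156 191 mod 9 = 8.)

8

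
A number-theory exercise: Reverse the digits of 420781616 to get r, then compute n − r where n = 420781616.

-195405408

Reverse of 420781616 is 616187024.
420781616 − 616187024 = -195405408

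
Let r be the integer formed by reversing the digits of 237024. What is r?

420732

Reversing 237024 gives 420732.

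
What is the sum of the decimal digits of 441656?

26

4+4+1+6+5+6 = 26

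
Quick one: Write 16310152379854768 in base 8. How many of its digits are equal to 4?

16310152379854768 in base 8 is 717437750665267660.
The digit 4 appears 1 time.

1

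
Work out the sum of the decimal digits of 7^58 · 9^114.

711

7^58 · 9^114 = 62998817379794946097217024926372156756544529453129382327564972005575723061003360605501290151321067784962403260177998001013589380285069326519759830339956839489
Sum of its 158 digits: 711.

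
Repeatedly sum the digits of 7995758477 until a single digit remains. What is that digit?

7+9+9+5+7+5+8+4+7+7 = 68
6+8 = 14
1+4 = 5
(Equivalently, 7995758477 mod 9 = 5.)

5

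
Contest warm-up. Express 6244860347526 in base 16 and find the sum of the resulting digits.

6244860347526 in base 16 is 5ADFEAEC486.
Digit sum: 5+10+13+15+14+10+14+12+4+8+6 = 111.

111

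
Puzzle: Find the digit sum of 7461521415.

7+4+6+1+5+2+1+4+1+5 = 36

36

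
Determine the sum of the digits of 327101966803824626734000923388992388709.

176

3+2+7+1+0+1+9+6+6+8+0+3+8+2+4+6+2+6+7+3+4+0+0+0+9+2+3+3+8+8+9+9+2+3+8+8+7+0+9 = 176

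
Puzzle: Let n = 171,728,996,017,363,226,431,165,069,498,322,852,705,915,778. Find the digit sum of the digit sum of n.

First digit sum: 207.
2+0+7 = 9.

9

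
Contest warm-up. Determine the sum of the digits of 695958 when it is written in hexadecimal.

695958 in base 16 is A9E96.
Digit sum: 10+9+14+9+6 = 48.

48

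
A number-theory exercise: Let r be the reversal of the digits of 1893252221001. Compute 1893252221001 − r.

892029697020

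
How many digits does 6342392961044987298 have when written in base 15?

6342392961044987298 in base 15 is E73D04AD94204883, which has 16 digits.

16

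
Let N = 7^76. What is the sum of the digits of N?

277

7^76 = 16883055225799411425266916330285994919148364119538560494041005601
Sum of its 65 digits: 277.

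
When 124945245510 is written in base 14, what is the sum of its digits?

46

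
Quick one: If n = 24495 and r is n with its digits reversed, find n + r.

Reverse of 24495 is 59442.
24495 + 59442 = 83937

83937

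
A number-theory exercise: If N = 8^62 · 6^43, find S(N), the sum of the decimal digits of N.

8^62 · 6^43 = 283193290690474435908617249631345936204548482362937059473831547094142507372700345852493824
Sum of its 90 digits: 396.

396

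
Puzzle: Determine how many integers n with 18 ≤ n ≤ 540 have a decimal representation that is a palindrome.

52

The integers in [18, 540] that have a decimal representation that is a palindrome: 22, 33, 44, 55, 66, 77, …, 525, 535.
52 qualify.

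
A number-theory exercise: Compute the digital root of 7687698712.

7

7+6+8+7+6+9+8+7+1+2 = 61
6+1 = 7
(Equivalently, 7687698712 mod 9 = 7.)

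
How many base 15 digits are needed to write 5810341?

5810341 in base 15 is 79B8B1, which has 6 digits.

6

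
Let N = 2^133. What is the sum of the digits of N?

191

2^133 = 10889035741470030830827987437816582766592
Sum of its 41 digits: 191.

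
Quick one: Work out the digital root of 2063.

2+0+6+3 = 11
1+1 = 2
(Equivalently, 2063 mod 9 = 2.)

2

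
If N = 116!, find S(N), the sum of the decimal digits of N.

729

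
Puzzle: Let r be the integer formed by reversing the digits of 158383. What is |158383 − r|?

225468

Reverse of 158383 is 383851.
|158383 − 383851| = 225468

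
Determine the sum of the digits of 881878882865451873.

105

8+8+1+8+7+8+8+8+2+8+6+5+4+5+1+8+7+3 = 105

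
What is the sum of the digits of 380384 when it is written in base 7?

380384 in base 7 is 3142664.
Digit sum: 3+1+4+2+6+6+4 = 26.

26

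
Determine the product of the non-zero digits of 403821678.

64512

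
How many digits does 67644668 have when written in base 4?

67644668 in base 4 is 10002002303330, which has 14 digits.

14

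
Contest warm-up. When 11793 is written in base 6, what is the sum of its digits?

11793 in base 6 is 130333.
Digit sum: 1+3+0+3+3+3 = 13.

13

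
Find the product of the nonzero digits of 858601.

1920

8×5×8×6×1 = 1920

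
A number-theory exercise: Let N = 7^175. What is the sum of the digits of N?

682

7^175 = 7801120791220815810240464127911180777777188182006932636111839698571603885844026671779915606471699893312656644407347632248554716494939953912586437943
Sum of its 148 digits: 682.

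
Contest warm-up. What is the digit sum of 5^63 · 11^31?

5^63 · 11^31 = 20810547833350146309220429741041933323353330109739545150659978389739990234375
Sum of its 77 digits: 322.

322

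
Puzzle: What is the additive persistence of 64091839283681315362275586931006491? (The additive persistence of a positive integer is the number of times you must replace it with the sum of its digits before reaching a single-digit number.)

64091839283681315362275586931006491 → 154 → 10 → 1 (3 steps)

3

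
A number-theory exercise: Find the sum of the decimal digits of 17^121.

17^121 = 76616002180346738267545237938536185201887900404800455820901373761063296965386288916093101577411852564605287178657660685771591824293029690436977763217
Sum of its 149 digits: 674.

674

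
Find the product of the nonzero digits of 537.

105

5×3×7 = 105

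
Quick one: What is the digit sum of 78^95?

78^95 = 561031512278819431146795040598417437044790282491383256233876686095187065810146745730996293474876084971026983150796029114532335447326079959019111074361373204831340840605593718751232
Sum of its 180 digits: 774.

774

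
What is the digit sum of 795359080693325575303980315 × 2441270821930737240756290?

795359080693325575303980315 × 2441270821930737240756290 = 1941686916654270492617610599685282613744077872431350
Sum of its 52 digits: 237.

237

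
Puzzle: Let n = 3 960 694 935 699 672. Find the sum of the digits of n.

93

3+9+6+0+6+9+4+9+3+5+6+9+9+6+7+2 = 93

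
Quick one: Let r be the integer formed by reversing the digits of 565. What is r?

565

Reversing 565 gives 565.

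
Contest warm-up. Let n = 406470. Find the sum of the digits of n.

4+0+6+4+7+0 = 21

21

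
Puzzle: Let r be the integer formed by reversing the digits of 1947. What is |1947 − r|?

Reverse of 1947 is 7491.
|1947 − 7491| = 5544

5544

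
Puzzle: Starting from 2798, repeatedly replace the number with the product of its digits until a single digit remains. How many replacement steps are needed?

2

2798 → 1008 → 0 (2 steps)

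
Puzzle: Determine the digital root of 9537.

6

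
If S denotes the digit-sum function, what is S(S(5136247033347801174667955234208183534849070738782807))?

First digit sum: 228.
2+2+8 = 12.

12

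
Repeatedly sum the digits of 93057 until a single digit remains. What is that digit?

6

9+3+0+5+7 = 24
2+4 = 6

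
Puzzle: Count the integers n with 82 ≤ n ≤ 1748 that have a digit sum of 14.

134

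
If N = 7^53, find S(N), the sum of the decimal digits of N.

7^53 = 616873509628062366290756156815389726793178407
Sum of its 45 digits: 220.

220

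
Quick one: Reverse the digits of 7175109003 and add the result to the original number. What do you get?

10184124720

Reverse of 7175109003 is 3009015717.
7175109003 + 3009015717 = 10184124720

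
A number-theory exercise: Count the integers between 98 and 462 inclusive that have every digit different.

260

The integers in [98, 462] that have every digit different: 98, 102, 103, 104, 105, 106, …, 461, 462.
260 qualify.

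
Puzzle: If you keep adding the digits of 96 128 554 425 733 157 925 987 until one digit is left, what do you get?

9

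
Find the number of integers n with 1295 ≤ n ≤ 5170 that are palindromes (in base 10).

39

The integers in [1295, 5170] that are palindromes (in base 10): 1331, 1441, 1551, 1661, 1771, 1881, …, 5005, 5115.
39 qualify.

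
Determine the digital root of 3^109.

The digital root of n equals n mod 9 (or 9 when 9 | n), so we need 3^109 mod 9.
3^109 ≡ 0 (mod 9), so the digital root is 9.

9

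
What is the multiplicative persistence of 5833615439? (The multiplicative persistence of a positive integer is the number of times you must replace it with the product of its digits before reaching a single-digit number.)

5833615439 → 1166400 → 0 (2 steps)

2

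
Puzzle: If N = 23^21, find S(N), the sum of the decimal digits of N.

23^21 = 39471584120695485887249589623
Sum of its 29 digits: 152.

152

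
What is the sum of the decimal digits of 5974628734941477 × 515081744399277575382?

162

5974628734941477 × 515081744399277575382 = 3077422190931704986190946880225919214
Sum of its 37 digits: 162.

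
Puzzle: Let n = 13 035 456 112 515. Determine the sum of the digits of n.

1+3+0+3+5+4+5+6+1+1+2+5+1+5 = 42

42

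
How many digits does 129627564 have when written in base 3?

129627564 in base 3 is 100000220202120220, which has 18 digits.

18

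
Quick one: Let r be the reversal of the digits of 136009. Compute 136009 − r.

-764622

Reverse of 136009 is 900631.
136009 − 900631 = -764622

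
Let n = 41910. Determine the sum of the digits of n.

15

4+1+9+1+0 = 15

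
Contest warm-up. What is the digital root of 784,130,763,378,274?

7

7+8+4+1+3+0+7+6+3+3+7+8+2+7+4 = 70
7+0 = 7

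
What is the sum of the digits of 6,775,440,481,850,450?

68

6+7+7+5+4+4+0+4+8+1+8+5+0+4+5+0 = 68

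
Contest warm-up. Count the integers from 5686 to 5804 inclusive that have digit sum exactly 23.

9

The integers in [5686, 5804] that have digit sum exactly 23: 5693, 5729, 5738, 5747, 5756, 5765, 5774, 5783, 5792.
9 qualify.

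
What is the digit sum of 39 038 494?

40

3+9+0+3+8+4+9+4 = 40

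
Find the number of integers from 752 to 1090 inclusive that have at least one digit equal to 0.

The integers in [752, 1090] that have at least one digit equal to 0: 760, 770, 780, 790, 800, 801, …, 1089, 1090.
133 qualify.

133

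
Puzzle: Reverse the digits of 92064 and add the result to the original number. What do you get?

138093

Reverse of 92064 is 46029.
92064 + 46029 = 138093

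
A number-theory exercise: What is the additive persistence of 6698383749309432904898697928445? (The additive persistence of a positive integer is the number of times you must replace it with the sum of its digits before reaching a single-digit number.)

3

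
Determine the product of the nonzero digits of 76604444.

64512

7×6×6×4×4×4×4 = 64512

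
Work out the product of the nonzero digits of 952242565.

216000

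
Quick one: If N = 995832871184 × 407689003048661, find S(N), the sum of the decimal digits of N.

995832871184 × 407689003048661 = 405990110456090612896684624
Sum of its 27 digits: 115.

115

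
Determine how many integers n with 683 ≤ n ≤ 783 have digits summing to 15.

The integers in [683, 783] that have digits summing to 15: 690, 708, 717, 726, 735, 744, 753, 762, 771, 780.
10 qualify.

10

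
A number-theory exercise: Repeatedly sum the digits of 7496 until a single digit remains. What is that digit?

8

7+4+9+6 = 26
2+6 = 8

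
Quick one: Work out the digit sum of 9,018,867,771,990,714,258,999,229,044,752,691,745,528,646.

224

9+0+1+8+8+6+7+7+7+1+9+9+0+7+1+4+2+5+8+9+9+9+2+2+9+0+4+4+7+5+2+6+9+1+7+4+5+5+2+8+6+4+6 = 224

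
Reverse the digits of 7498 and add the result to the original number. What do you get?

Reverse of 7498 is 8947.
7498 + 8947 = 16445

16445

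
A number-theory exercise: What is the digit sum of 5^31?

5^31 = 4656612873077392578125
Sum of its 22 digits: 104.

104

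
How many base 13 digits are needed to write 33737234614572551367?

33737234614572551367 in base 13 is 3B915BCB619B824676, which has 18 digits.

18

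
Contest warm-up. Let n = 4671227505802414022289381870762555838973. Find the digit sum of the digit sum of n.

First digit sum: 176.
1+7+6 = 14.

14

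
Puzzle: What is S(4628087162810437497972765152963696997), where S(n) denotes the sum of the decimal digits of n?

4+6+2+8+0+8+7+1+6+2+8+1+0+4+3+7+4+9+7+9+7+2+7+6+5+1+5+2+9+6+3+6+9+6+9+9+7 = 195

195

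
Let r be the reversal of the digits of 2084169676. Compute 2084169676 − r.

Reverse of 2084169676 is 6769614802.
2084169676 − 6769614802 = -4685445126

-4685445126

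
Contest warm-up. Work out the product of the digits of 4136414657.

241920

4×1×3×6×4×1×4×6×5×7 = 241920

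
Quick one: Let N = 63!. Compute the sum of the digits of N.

333

63! = 1982608315404440064116146708361898137544773690227268628106279599612729753600000000000000
Sum of its 88 digits: 333.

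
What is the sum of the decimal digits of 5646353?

32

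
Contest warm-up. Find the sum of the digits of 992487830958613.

82

9+9+2+4+8+7+8+3+0+9+5+8+6+1+3 = 82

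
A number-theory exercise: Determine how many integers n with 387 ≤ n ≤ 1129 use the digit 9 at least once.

228

The integers in [387, 1129] that use the digit 9 at least once: 389, 390, 391, 392, 393, 394, …, 1119, 1129.
228 qualify.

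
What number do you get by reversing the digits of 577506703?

307605775

Reversing 577506703 gives 307605775.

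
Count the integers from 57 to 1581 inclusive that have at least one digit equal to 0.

369

The integers in [57, 1581] that have at least one digit equal to 0: 60, 70, 80, 90, 100, 101, …, 1570, 1580.
369 qualify.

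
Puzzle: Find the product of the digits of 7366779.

7×3×6×6×7×7×9 = 333396

333396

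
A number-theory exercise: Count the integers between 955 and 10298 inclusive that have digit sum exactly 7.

102

The integers in [955, 10298] that have digit sum exactly 7: 1006, 1015, 1024, 1033, 1042, 1051, …, 10231, 10240.
102 qualify.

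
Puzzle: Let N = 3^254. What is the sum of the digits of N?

522

3^254 = 15445383597460525862771087421073478123802094534281015332400536047781785847751826215666863239345512169090185060060988826169
Sum of its 122 digits: 522.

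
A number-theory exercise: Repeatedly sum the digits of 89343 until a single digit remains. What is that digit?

8+9+3+4+3 = 27
2+7 = 9

9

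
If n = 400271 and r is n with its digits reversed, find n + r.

572275

Reverse of 400271 is 172004.
400271 + 172004 = 572275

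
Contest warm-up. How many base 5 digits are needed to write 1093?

1093 in base 5 is 13333, which has 5 digits.

5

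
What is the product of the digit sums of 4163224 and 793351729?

S(4163224) = 4+1+6+3+2+2+4 = 22.
S(793351729) = 7+9+3+3+5+1+7+2+9 = 46.
22 · 46 = 1012.

1012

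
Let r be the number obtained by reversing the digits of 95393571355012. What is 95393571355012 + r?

Reverse of 95393571355012 is 21055317539359.
95393571355012 + 21055317539359 = 116448888894371

116448888894371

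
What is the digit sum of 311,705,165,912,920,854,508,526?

3+1+1+7+0+5+1+6+5+9+1+2+9+2+0+8+5+4+5+0+8+5+2+6 = 95

95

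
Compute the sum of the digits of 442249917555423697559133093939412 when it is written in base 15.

196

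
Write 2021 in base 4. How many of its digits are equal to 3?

2021 in base 4 is 133211.
The digit 3 appears 2 times.

2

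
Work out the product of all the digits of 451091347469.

0

4×5×1×0×9×1×3×4×7×4×6×9 = 0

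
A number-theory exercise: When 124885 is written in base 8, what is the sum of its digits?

124885 in base 8 is 363725.
Digit sum: 3+6+3+7+2+5 = 26.

26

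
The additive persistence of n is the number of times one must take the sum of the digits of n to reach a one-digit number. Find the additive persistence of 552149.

2

552149 → 26 → 8 (2 steps)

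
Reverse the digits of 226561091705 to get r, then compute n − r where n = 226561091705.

-280629073917

Reverse of 226561091705 is 507190165622.
226561091705 − 507190165622 = -280629073917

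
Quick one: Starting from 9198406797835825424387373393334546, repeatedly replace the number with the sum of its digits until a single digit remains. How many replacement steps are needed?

3

9198406797835825424387373393334546 → 172 → 10 → 1 (3 steps)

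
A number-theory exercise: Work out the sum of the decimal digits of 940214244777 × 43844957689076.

940214244777 × 43844957689076 = 41223653780914110522956052
Sum of its 26 digits: 93.

93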